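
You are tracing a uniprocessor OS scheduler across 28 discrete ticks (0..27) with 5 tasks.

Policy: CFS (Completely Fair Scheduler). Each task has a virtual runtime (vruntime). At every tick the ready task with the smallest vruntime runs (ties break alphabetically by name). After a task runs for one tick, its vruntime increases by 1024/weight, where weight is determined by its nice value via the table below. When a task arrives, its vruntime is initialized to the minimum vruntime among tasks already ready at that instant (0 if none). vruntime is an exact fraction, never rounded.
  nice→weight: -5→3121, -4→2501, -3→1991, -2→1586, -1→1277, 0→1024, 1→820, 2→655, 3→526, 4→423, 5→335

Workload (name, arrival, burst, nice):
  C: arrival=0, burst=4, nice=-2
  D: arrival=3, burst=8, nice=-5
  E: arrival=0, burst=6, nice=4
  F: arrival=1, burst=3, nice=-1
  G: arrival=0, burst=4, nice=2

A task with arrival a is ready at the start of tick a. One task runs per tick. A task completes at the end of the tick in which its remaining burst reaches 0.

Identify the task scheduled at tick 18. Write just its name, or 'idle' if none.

running at tick 18 = E

t=0: vr[C=0 E=0 G=0] → run C
t=1: vr[C=512/793 E=0 F=0 G=0] → run E
t=2: vr[C=512/793 E=1024/423 F=0 G=0] → run F
t=3: vr[C=512/793 D=0 E=1024/423 F=1024/1277 G=0] → run D
t=4: vr[C=512/793 D=1024/3121 E=1024/423 F=1024/1277 G=0] → run G
t=5: vr[C=512/793 D=1024/3121 E=1024/423 F=1024/1277 G=1024/655] → run D
t=6: vr[C=512/793 D=2048/3121 E=1024/423 F=1024/1277 G=1024/655] → run C
t=7: vr[C=1024/793 D=2048/3121 E=1024/423 F=1024/1277 G=1024/655] → run D
t=8: vr[C=1024/793 D=3072/3121 E=1024/423 F=1024/1277 G=1024/655] → run F
t=9: vr[C=1024/793 D=3072/3121 E=1024/423 F=2048/1277 G=1024/655] → run D
t=10: vr[C=1024/793 D=4096/3121 E=1024/423 F=2048/1277 G=1024/655] → run C
t=11: vr[C=1536/793 D=4096/3121 E=1024/423 F=2048/1277 G=1024/655] → run D
t=12: vr[C=1536/793 D=5120/3121 E=1024/423 F=2048/1277 G=1024/655] → run G
t=13: vr[C=1536/793 D=5120/3121 E=1024/423 F=2048/1277 G=2048/655] → run F
t=14: vr[C=1536/793 D=5120/3121 E=1024/423 G=2048/655] → run D
t=15: vr[C=1536/793 D=6144/3121 E=1024/423 G=2048/655] → run C
t=16: vr[D=6144/3121 E=1024/423 G=2048/655] → run D
t=17: vr[D=7168/3121 E=1024/423 G=2048/655] → run D
t=18: vr[E=1024/423 G=2048/655] → run E
t=19: vr[E=2048/423 G=2048/655] → run G
t=20: vr[E=2048/423 G=3072/655] → run G
t=21: vr[E=2048/423] → run E
t=22: vr[E=1024/141] → run E
t=23: vr[E=4096/423] → run E
t=24: vr[E=5120/423] → run E
t=25: (idle)
t=26: (idle)
t=27: (idle)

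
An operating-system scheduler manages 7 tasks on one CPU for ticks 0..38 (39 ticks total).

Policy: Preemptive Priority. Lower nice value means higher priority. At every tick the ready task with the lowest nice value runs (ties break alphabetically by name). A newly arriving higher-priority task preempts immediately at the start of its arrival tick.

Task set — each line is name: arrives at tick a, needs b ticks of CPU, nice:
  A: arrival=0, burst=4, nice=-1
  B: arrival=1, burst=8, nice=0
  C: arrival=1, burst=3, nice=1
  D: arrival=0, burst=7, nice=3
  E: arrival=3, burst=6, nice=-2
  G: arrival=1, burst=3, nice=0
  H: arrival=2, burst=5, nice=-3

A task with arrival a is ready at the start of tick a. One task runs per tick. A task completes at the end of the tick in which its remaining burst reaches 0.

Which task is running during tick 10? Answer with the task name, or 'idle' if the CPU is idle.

t=0: ready={A,D} → run A
t=1: ready={A,B,C,D,G} → run A
t=2: ready={A,B,C,D,G,H} → run H
t=3: ready={A,B,C,D,E,G,H} → run H
t=4: ready={A,B,C,D,E,G,H} → run H
t=5: ready={A,B,C,D,E,G,H} → run H
t=6: ready={A,B,C,D,E,G,H} → run H
t=7: ready={A,B,C,D,E,G} → run E
t=8: ready={A,B,C,D,E,G} → run E
t=9: ready={A,B,C,D,E,G} → run E
t=10: ready={A,B,C,D,E,G} → run E
t=11: ready={A,B,C,D,E,G} → run E
t=12: ready={A,B,C,D,E,G} → run E
t=13: ready={A,B,C,D,G} → run A
t=14: ready={A,B,C,D,G} → run A
t=15: ready={B,C,D,G} → run B
t=16: ready={B,C,D,G} → run B
t=17: ready={B,C,D,G} → run B
t=18: ready={B,C,D,G} → run B
t=19: ready={B,C,D,G} → run B
t=20: ready={B,C,D,G} → run B
t=21: ready={B,C,D,G} → run B
t=22: ready={B,C,D,G} → run B
t=23: ready={C,D,G} → run G
t=24: ready={C,D,G} → run G
t=25: ready={C,D,G} → run G
t=26: ready={C,D} → run C
t=27: ready={C,D} → run C
t=28: ready={C,D} → run C
t=29: ready={D} → run D
t=30: ready={D} → run D
t=31: ready={D} → run D
t=32: ready={D} → run D
t=33: ready={D} → run D
t=34: ready={D} → run D
t=35: ready={D} → run D
t=36: (idle)
t=37: (idle)
t=38: (idle)

running at tick 10 = E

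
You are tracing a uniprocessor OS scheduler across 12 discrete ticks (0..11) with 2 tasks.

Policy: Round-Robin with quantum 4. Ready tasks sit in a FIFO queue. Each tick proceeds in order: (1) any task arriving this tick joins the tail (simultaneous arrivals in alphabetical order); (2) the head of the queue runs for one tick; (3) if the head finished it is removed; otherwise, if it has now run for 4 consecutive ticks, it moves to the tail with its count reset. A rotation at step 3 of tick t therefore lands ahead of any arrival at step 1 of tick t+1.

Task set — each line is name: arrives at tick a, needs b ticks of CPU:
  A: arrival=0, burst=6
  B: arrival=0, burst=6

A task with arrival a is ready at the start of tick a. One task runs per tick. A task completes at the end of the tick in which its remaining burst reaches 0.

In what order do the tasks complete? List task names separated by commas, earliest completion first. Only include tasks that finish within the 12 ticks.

t=0: queue=[A,B] q_used=0 → run A
t=1: queue=[A,B] q_used=1 → run A
t=2: queue=[A,B] q_used=2 → run A
t=3: queue=[A,B] q_used=3 → run A
t=4: queue=[B,A] q_used=0 → run B
t=5: queue=[B,A] q_used=1 → run B
t=6: queue=[B,A] q_used=2 → run B
t=7: queue=[B,A] q_used=3 → run B
t=8: queue=[A,B] q_used=0 → run A
t=9: queue=[A,B] q_used=1 → run A
t=10: queue=[B] q_used=0 → run B
t=11: queue=[B] q_used=1 → run B

completion order = A, B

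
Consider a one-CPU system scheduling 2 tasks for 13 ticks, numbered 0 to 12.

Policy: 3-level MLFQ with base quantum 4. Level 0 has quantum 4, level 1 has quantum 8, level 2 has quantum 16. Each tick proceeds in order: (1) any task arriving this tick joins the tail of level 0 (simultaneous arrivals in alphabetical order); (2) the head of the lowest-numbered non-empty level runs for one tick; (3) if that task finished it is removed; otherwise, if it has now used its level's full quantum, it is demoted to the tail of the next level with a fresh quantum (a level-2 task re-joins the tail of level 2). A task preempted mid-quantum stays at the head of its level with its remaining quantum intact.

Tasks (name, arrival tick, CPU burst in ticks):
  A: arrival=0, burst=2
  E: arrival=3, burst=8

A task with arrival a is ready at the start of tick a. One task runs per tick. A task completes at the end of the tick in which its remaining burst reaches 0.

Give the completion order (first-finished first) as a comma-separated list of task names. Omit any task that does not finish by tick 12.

completion order = A, E

t=0: L0/L1/L2 = A/-/- → run A
t=1: L0/L1/L2 = A/-/- → run A
t=2: (idle)
t=3: L0/L1/L2 = E/-/- → run E
t=4: L0/L1/L2 = E/-/- → run E
t=5: L0/L1/L2 = E/-/- → run E
t=6: L0/L1/L2 = E/-/- → run E
t=7: L0/L1/L2 = -/E/- → run E
t=8: L0/L1/L2 = -/E/- → run E
t=9: L0/L1/L2 = -/E/- → run E
t=10: L0/L1/L2 = -/E/- → run E
t=11: (idle)
t=12: (idle)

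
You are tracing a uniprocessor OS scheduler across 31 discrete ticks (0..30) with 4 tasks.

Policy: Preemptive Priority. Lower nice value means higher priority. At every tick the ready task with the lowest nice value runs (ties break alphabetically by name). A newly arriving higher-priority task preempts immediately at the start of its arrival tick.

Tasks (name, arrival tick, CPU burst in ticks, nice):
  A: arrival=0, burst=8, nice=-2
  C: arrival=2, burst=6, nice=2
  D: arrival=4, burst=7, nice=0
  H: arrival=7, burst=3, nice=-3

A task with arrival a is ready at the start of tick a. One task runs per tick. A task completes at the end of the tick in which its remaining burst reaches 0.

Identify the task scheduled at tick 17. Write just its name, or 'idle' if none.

t=0: ready={A} → run A
t=1: ready={A} → run A
t=2: ready={A,C} → run A
t=3: ready={A,C} → run A
t=4: ready={A,C,D} → run A
t=5: ready={A,C,D} → run A
t=6: ready={A,C,D} → run A
t=7: ready={A,C,D,H} → run H
t=8: ready={A,C,D,H} → run H
t=9: ready={A,C,D,H} → run H
t=10: ready={A,C,D} → run A
t=11: ready={C,D} → run D
t=12: ready={C,D} → run D
t=13: ready={C,D} → run D
t=14: ready={C,D} → run D
t=15: ready={C,D} → run D
t=16: ready={C,D} → run D
t=17: ready={C,D} → run D
t=18: ready={C} → run C
t=19: ready={C} → run C
t=20: ready={C} → run C
t=21: ready={C} → run C
t=22: ready={C} → run C
t=23: ready={C} → run C
t=24: (idle)
t=25: (idle)
t=26: (idle)
t=27: (idle)
t=28: (idle)
t=29: (idle)
t=30: (idle)

running at tick 17 = D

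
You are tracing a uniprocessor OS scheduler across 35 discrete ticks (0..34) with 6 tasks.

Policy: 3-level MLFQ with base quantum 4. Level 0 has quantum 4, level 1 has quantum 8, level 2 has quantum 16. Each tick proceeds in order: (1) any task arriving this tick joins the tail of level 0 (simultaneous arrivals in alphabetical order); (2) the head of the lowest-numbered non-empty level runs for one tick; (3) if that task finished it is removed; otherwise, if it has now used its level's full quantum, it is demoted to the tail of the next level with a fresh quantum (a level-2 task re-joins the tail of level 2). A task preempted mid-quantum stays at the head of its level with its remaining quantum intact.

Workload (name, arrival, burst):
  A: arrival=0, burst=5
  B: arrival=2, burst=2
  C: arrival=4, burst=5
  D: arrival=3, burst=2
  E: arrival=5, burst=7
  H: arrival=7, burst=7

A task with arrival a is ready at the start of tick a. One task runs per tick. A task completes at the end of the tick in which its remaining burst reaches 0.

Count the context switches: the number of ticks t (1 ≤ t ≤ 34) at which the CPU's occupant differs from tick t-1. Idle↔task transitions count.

context switches = 10

t=0: L0/L1/L2 = A/-/- → run A
t=1: L0/L1/L2 = A/-/- → run A
t=2: L0/L1/L2 = AB/-/- → run A
t=3: L0/L1/L2 = ABD/-/- → run A
t=4: L0/L1/L2 = BDC/A/- → run B
t=5: L0/L1/L2 = BDCE/A/- → run B
t=6: L0/L1/L2 = DCE/A/- → run D
t=7: L0/L1/L2 = DCEH/A/- → run D
t=8: L0/L1/L2 = CEH/A/- → run C
t=9: L0/L1/L2 = CEH/A/- → run C
t=10: L0/L1/L2 = CEH/A/- → run C
t=11: L0/L1/L2 = CEH/A/- → run C
t=12: L0/L1/L2 = EH/AC/- → run E
t=13: L0/L1/L2 = EH/AC/- → run E
t=14: L0/L1/L2 = EH/AC/- → run E
t=15: L0/L1/L2 = EH/AC/- → run E
t=16: L0/L1/L2 = H/ACE/- → run H
t=17: L0/L1/L2 = H/ACE/- → run H
t=18: L0/L1/L2 = H/ACE/- → run H
t=19: L0/L1/L2 = H/ACE/- → run H
t=20: L0/L1/L2 = -/ACEH/- → run A
t=21: L0/L1/L2 = -/CEH/- → run C
t=22: L0/L1/L2 = -/EH/- → run E
t=23: L0/L1/L2 = -/EH/- → run E
t=24: L0/L1/L2 = -/EH/- → run E
t=25: L0/L1/L2 = -/H/- → run H
t=26: L0/L1/L2 = -/H/- → run H
t=27: L0/L1/L2 = -/H/- → run H
t=28: (idle)
t=29: (idle)
t=30: (idle)
t=31: (idle)
t=32: (idle)
t=33: (idle)
t=34: (idle)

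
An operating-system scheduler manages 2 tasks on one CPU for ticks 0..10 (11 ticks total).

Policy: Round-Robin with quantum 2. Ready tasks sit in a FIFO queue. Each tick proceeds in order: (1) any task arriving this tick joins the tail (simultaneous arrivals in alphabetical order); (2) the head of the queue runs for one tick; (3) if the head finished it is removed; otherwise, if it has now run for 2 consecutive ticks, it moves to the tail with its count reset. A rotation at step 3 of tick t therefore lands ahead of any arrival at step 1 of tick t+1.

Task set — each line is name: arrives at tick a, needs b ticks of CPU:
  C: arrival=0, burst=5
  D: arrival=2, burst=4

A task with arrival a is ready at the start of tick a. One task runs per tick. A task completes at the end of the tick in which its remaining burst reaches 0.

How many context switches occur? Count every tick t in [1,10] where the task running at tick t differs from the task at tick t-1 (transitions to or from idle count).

context switches = 4

t=0: queue=[C] q_used=0 → run C
t=1: queue=[C] q_used=1 → run C
t=2: queue=[C,D] q_used=0 → run C
t=3: queue=[C,D] q_used=1 → run C
t=4: queue=[D,C] q_used=0 → run D
t=5: queue=[D,C] q_used=1 → run D
t=6: queue=[C,D] q_used=0 → run C
t=7: queue=[D] q_used=0 → run D
t=8: queue=[D] q_used=1 → run D
t=9: (idle)
t=10: (idle)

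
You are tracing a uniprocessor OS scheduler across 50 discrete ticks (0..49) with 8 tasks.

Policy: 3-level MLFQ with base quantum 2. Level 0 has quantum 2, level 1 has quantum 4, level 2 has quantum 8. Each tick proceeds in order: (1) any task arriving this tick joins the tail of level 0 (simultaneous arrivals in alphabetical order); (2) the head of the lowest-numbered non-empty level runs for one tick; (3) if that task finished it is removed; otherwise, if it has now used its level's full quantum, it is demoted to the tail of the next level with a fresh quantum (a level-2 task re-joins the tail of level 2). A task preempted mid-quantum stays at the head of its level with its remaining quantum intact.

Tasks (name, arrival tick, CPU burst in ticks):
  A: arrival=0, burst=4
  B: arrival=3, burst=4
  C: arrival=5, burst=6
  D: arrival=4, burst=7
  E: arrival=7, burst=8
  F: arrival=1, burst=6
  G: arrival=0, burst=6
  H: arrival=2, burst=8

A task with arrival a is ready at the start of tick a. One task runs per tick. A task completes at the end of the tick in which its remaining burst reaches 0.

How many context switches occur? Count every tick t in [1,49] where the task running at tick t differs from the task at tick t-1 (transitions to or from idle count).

t=0: L0/L1/L2 = AG/-/- → run A
t=1: L0/L1/L2 = AGF/-/- → run A
t=2: L0/L1/L2 = GFH/A/- → run G
t=3: L0/L1/L2 = GFHB/A/- → run G
t=4: L0/L1/L2 = FHBD/AG/- → run F
t=5: L0/L1/L2 = FHBDC/AG/- → run F
t=6: L0/L1/L2 = HBDC/AGF/- → run H
t=7: L0/L1/L2 = HBDCE/AGF/- → run H
t=8: L0/L1/L2 = BDCE/AGFH/- → run B
t=9: L0/L1/L2 = BDCE/AGFH/- → run B
t=10: L0/L1/L2 = DCE/AGFHB/- → run D
t=11: L0/L1/L2 = DCE/AGFHB/- → run D
t=12: L0/L1/L2 = CE/AGFHBD/- → run C
t=13: L0/L1/L2 = CE/AGFHBD/- → run C
t=14: L0/L1/L2 = E/AGFHBDC/- → run E
t=15: L0/L1/L2 = E/AGFHBDC/- → run E
t=16: L0/L1/L2 = -/AGFHBDCE/- → run A
t=17: L0/L1/L2 = -/AGFHBDCE/- → run A
t=18: L0/L1/L2 = -/GFHBDCE/- → run G
t=19: L0/L1/L2 = -/GFHBDCE/- → run G
t=20: L0/L1/L2 = -/GFHBDCE/- → run G
t=21: L0/L1/L2 = -/GFHBDCE/- → run G
t=22: L0/L1/L2 = -/FHBDCE/- → run F
t=23: L0/L1/L2 = -/FHBDCE/- → run F
t=24: L0/L1/L2 = -/FHBDCE/- → run F
t=25: L0/L1/L2 = -/FHBDCE/- → run F
t=26: L0/L1/L2 = -/HBDCE/- → run H
t=27: L0/L1/L2 = -/HBDCE/- → run H
t=28: L0/L1/L2 = -/HBDCE/- → run H
t=29: L0/L1/L2 = -/HBDCE/- → run H
t=30: L0/L1/L2 = -/BDCE/H → run B
t=31: L0/L1/L2 = -/BDCE/H → run B
t=32: L0/L1/L2 = -/DCE/H → run D
t=33: L0/L1/L2 = -/DCE/H → run D
t=34: L0/L1/L2 = -/DCE/H → run D
t=35: L0/L1/L2 = -/DCE/H → run D
t=36: L0/L1/L2 = -/CE/HD → run C
t=37: L0/L1/L2 = -/CE/HD → run C
t=38: L0/L1/L2 = -/CE/HD → run C
t=39: L0/L1/L2 = -/CE/HD → run C
t=40: L0/L1/L2 = -/E/HD → run E
t=41: L0/L1/L2 = -/E/HD → run E
t=42: L0/L1/L2 = -/E/HD → run E
t=43: L0/L1/L2 = -/E/HD → run E
t=44: L0/L1/L2 = -/-/HDE → run H
t=45: L0/L1/L2 = -/-/HDE → run H
t=46: L0/L1/L2 = -/-/DE → run D
t=47: L0/L1/L2 = -/-/E → run E
t=48: L0/L1/L2 = -/-/E → run E
t=49: (idle)

context switches = 19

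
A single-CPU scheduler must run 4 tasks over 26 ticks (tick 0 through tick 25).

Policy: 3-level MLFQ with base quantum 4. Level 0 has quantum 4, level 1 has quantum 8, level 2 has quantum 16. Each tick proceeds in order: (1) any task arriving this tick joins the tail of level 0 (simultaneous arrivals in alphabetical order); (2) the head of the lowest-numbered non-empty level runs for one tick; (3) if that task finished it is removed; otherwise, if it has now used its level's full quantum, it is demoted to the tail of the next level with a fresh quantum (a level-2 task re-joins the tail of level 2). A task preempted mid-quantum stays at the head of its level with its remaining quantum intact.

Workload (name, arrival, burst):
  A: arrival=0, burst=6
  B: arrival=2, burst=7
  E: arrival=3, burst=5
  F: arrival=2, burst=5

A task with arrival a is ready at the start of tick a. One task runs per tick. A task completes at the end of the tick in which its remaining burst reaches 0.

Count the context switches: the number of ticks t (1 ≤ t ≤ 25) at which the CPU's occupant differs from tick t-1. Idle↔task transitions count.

t=0: L0/L1/L2 = A/-/- → run A
t=1: L0/L1/L2 = A/-/- → run A
t=2: L0/L1/L2 = ABF/-/- → run A
t=3: L0/L1/L2 = ABFE/-/- → run A
t=4: L0/L1/L2 = BFE/A/- → run B
t=5: L0/L1/L2 = BFE/A/- → run B
t=6: L0/L1/L2 = BFE/A/- → run B
t=7: L0/L1/L2 = BFE/A/- → run B
t=8: L0/L1/L2 = FE/AB/- → run F
t=9: L0/L1/L2 = FE/AB/- → run F
t=10: L0/L1/L2 = FE/AB/- → run F
t=11: L0/L1/L2 = FE/AB/- → run F
t=12: L0/L1/L2 = E/ABF/- → run E
t=13: L0/L1/L2 = E/ABF/- → run E
t=14: L0/L1/L2 = E/ABF/- → run E
t=15: L0/L1/L2 = E/ABF/- → run E
t=16: L0/L1/L2 = -/ABFE/- → run A
t=17: L0/L1/L2 = -/ABFE/- → run A
t=18: L0/L1/L2 = -/BFE/- → run B
t=19: L0/L1/L2 = -/BFE/- → run B
t=20: L0/L1/L2 = -/BFE/- → run B
t=21: L0/L1/L2 = -/FE/- → run F
t=22: L0/L1/L2 = -/E/- → run E
t=23: (idle)
t=24: (idle)
t=25: (idle)

context switches = 8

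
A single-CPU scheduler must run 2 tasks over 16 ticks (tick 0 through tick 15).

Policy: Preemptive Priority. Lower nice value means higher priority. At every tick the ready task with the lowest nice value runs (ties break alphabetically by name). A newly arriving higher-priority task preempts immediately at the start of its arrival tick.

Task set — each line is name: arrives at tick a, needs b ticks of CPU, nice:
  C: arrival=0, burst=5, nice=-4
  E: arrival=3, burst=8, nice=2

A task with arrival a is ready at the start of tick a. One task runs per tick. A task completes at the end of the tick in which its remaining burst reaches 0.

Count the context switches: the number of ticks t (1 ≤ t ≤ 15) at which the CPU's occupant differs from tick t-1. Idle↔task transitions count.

context switches = 2

t=0: ready={C} → run C
t=1: ready={C} → run C
t=2: ready={C} → run C
t=3: ready={C,E} → run C
t=4: ready={C,E} → run C
t=5: ready={E} → run E
t=6: ready={E} → run E
t=7: ready={E} → run E
t=8: ready={E} → run E
t=9: ready={E} → run E
t=10: ready={E} → run E
t=11: ready={E} → run E
t=12: ready={E} → run E
t=13: (idle)
t=14: (idle)
t=15: (idle)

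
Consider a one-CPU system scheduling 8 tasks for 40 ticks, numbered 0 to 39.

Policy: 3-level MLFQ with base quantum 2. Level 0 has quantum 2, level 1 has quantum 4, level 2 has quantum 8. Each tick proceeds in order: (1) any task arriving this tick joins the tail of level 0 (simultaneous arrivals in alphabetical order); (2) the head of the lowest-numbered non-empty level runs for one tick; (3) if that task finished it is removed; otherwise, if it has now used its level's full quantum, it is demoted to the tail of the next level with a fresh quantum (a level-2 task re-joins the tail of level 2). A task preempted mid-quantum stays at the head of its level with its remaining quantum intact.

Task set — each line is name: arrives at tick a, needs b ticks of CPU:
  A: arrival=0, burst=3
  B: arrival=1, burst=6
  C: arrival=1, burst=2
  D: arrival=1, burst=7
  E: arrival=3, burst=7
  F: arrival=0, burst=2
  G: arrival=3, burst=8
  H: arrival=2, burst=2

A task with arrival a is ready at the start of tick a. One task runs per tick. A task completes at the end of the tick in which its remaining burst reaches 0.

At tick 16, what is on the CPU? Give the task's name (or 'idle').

t=0: L0/L1/L2 = AF/-/- → run A
t=1: L0/L1/L2 = AFBCD/-/- → run A
t=2: L0/L1/L2 = FBCDH/A/- → run F
t=3: L0/L1/L2 = FBCDHEG/A/- → run F
t=4: L0/L1/L2 = BCDHEG/A/- → run B
t=5: L0/L1/L2 = BCDHEG/A/- → run B
t=6: L0/L1/L2 = CDHEG/AB/- → run C
t=7: L0/L1/L2 = CDHEG/AB/- → run C
t=8: L0/L1/L2 = DHEG/AB/- → run D
t=9: L0/L1/L2 = DHEG/AB/- → run D
t=10: L0/L1/L2 = HEG/ABD/- → run H
t=11: L0/L1/L2 = HEG/ABD/- → run H
t=12: L0/L1/L2 = EG/ABD/- → run E
t=13: L0/L1/L2 = EG/ABD/- → run E
t=14: L0/L1/L2 = G/ABDE/- → run G
t=15: L0/L1/L2 = G/ABDE/- → run G
t=16: L0/L1/L2 = -/ABDEG/- → run A
t=17: L0/L1/L2 = -/BDEG/- → run B
t=18: L0/L1/L2 = -/BDEG/- → run B
t=19: L0/L1/L2 = -/BDEG/- → run B
t=20: L0/L1/L2 = -/BDEG/- → run B
t=21: L0/L1/L2 = -/DEG/- → run D
t=22: L0/L1/L2 = -/DEG/- → run D
t=23: L0/L1/L2 = -/DEG/- → run D
t=24: L0/L1/L2 = -/DEG/- → run D
t=25: L0/L1/L2 = -/EG/D → run E
t=26: L0/L1/L2 = -/EG/D → run E
t=27: L0/L1/L2 = -/EG/D → run E
t=28: L0/L1/L2 = -/EG/D → run E
t=29: L0/L1/L2 = -/G/DE → run G
t=30: L0/L1/L2 = -/G/DE → run G
t=31: L0/L1/L2 = -/G/DE → run G
t=32: L0/L1/L2 = -/G/DE → run G
t=33: L0/L1/L2 = -/-/DEG → run D
t=34: L0/L1/L2 = -/-/EG → run E
t=35: L0/L1/L2 = -/-/G → run G
t=36: L0/L1/L2 = -/-/G → run G
t=37: (idle)
t=38: (idle)
t=39: (idle)

running at tick 16 = A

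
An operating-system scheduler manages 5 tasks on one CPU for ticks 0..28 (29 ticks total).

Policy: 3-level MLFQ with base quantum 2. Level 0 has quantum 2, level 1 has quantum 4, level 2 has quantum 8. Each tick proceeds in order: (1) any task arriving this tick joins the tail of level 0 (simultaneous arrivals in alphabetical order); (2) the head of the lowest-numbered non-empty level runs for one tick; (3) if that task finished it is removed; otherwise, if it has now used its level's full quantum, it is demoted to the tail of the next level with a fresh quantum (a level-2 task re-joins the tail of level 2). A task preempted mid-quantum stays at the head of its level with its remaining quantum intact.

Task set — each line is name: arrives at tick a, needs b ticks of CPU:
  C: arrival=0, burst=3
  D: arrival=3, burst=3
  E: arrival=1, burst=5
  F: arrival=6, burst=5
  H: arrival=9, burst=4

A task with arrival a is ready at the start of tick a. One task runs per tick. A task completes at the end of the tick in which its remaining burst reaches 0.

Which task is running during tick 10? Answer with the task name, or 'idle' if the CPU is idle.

running at tick 10 = H

t=0: L0/L1/L2 = C/-/- → run C
t=1: L0/L1/L2 = CE/-/- → run C
t=2: L0/L1/L2 = E/C/- → run E
t=3: L0/L1/L2 = ED/C/- → run E
t=4: L0/L1/L2 = D/CE/- → run D
t=5: L0/L1/L2 = D/CE/- → run D
t=6: L0/L1/L2 = F/CED/- → run F
t=7: L0/L1/L2 = F/CED/- → run F
t=8: L0/L1/L2 = -/CEDF/- → run C
t=9: L0/L1/L2 = H/EDF/- → run H
t=10: L0/L1/L2 = H/EDF/- → run H
t=11: L0/L1/L2 = -/EDFH/- → run E
t=12: L0/L1/L2 = -/EDFH/- → run E
t=13: L0/L1/L2 = -/EDFH/- → run E
t=14: L0/L1/L2 = -/DFH/- → run D
t=15: L0/L1/L2 = -/FH/- → run F
t=16: L0/L1/L2 = -/FH/- → run F
t=17: L0/L1/L2 = -/FH/- → run F
t=18: L0/L1/L2 = -/H/- → run H
t=19: L0/L1/L2 = -/H/- → run H
t=20: (idle)
t=21: (idle)
t=22: (idle)
t=23: (idle)
t=24: (idle)
t=25: (idle)
t=26: (idle)
t=27: (idle)
t=28: (idle)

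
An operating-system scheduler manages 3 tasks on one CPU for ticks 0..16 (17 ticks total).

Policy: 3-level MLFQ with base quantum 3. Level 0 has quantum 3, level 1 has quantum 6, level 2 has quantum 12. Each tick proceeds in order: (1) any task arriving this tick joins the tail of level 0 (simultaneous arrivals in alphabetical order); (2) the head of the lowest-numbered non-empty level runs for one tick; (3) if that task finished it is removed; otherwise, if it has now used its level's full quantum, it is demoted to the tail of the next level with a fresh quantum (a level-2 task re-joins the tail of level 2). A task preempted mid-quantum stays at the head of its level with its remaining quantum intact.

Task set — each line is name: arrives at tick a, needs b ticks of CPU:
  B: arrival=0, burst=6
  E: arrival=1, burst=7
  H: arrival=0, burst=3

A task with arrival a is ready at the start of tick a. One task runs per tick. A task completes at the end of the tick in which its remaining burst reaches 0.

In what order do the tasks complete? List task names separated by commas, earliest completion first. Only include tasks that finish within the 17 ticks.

t=0: L0/L1/L2 = BH/-/- → run B
t=1: L0/L1/L2 = BHE/-/- → run B
t=2: L0/L1/L2 = BHE/-/- → run B
t=3: L0/L1/L2 = HE/B/- → run H
t=4: L0/L1/L2 = HE/B/- → run H
t=5: L0/L1/L2 = HE/B/- → run H
t=6: L0/L1/L2 = E/B/- → run E
t=7: L0/L1/L2 = E/B/- → run E
t=8: L0/L1/L2 = E/B/- → run E
t=9: L0/L1/L2 = -/BE/- → run B
t=10: L0/L1/L2 = -/BE/- → run B
t=11: L0/L1/L2 = -/BE/- → run B
t=12: L0/L1/L2 = -/E/- → run E
t=13: L0/L1/L2 = -/E/- → run E
t=14: L0/L1/L2 = -/E/- → run E
t=15: L0/L1/L2 = -/E/- → run E
t=16: (idle)

completion order = H, B, E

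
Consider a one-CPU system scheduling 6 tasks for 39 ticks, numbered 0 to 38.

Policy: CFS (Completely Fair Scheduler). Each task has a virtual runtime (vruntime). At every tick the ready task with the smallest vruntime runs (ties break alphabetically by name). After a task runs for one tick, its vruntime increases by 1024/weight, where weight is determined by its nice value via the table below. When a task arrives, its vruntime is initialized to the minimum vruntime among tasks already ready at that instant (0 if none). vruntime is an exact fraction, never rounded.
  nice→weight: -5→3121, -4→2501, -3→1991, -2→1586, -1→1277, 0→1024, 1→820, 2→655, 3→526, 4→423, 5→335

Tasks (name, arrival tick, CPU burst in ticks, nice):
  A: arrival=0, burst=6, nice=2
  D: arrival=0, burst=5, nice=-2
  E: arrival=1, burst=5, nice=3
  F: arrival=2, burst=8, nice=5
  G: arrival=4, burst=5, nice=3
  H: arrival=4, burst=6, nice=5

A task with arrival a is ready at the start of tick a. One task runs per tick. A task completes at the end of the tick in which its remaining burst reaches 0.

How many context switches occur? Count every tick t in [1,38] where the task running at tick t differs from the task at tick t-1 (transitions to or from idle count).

context switches = 34

t=0: vr[A=0 D=0] → run A
t=1: vr[A=1024/655 D=0 E=0] → run D
t=2: vr[A=1024/655 D=512/793 E=0 F=0] → run E
t=3: vr[A=1024/655 D=512/793 E=512/263 F=0] → run F
t=4: vr[A=1024/655 D=512/793 E=512/263 F=1024/335 G=512/793 H=512/793] → run D
t=5: vr[A=1024/655 D=1024/793 E=512/263 F=1024/335 G=512/793 H=512/793] → run G
t=6: vr[A=1024/655 D=1024/793 E=512/263 F=1024/335 G=540672/208559 H=512/793] → run H
t=7: vr[A=1024/655 D=1024/793 E=512/263 F=1024/335 G=540672/208559 H=983552/265655] → run D
t=8: vr[A=1024/655 D=1536/793 E=512/263 F=1024/335 G=540672/208559 H=983552/265655] → run A
t=9: vr[A=2048/655 D=1536/793 E=512/263 F=1024/335 G=540672/208559 H=983552/265655] → run D
t=10: vr[A=2048/655 D=2048/793 E=512/263 F=1024/335 G=540672/208559 H=983552/265655] → run E
t=11: vr[A=2048/655 D=2048/793 E=1024/263 F=1024/335 G=540672/208559 H=983552/265655] → run D
t=12: vr[A=2048/655 E=1024/263 F=1024/335 G=540672/208559 H=983552/265655] → run G
t=13: vr[A=2048/655 E=1024/263 F=1024/335 G=946688/208559 H=983552/265655] → run F
t=14: vr[A=2048/655 E=1024/263 F=2048/335 G=946688/208559 H=983552/265655] → run A
t=15: vr[A=3072/655 E=1024/263 F=2048/335 G=946688/208559 H=983552/265655] → run H
t=16: vr[A=3072/655 E=1024/263 F=2048/335 G=946688/208559 H=1795584/265655] → run E
t=17: vr[A=3072/655 E=1536/263 F=2048/335 G=946688/208559 H=1795584/265655] → run G
t=18: vr[A=3072/655 E=1536/263 F=2048/335 G=1352704/208559 H=1795584/265655] → run A
t=19: vr[A=4096/655 E=1536/263 F=2048/335 G=1352704/208559 H=1795584/265655] → run E
t=20: vr[A=4096/655 E=2048/263 F=2048/335 G=1352704/208559 H=1795584/265655] → run F
t=21: vr[A=4096/655 E=2048/263 F=3072/335 G=1352704/208559 H=1795584/265655] → run A
t=22: vr[A=1024/131 E=2048/263 F=3072/335 G=1352704/208559 H=1795584/265655] → run G
t=23: vr[A=1024/131 E=2048/263 F=3072/335 G=1758720/208559 H=1795584/265655] → run H
t=24: vr[A=1024/131 E=2048/263 F=3072/335 G=1758720/208559 H=2607616/265655] → run E
t=25: vr[A=1024/131 F=3072/335 G=1758720/208559 H=2607616/265655] → run A
t=26: vr[F=3072/335 G=1758720/208559 H=2607616/265655] → run G
t=27: vr[F=3072/335 H=2607616/265655] → run F
t=28: vr[F=4096/335 H=2607616/265655] → run H
t=29: vr[F=4096/335 H=3419648/265655] → run F
t=30: vr[F=1024/67 H=3419648/265655] → run H
t=31: vr[F=1024/67 H=846336/53131] → run F
t=32: vr[F=6144/335 H=846336/53131] → run H
t=33: vr[F=6144/335] → run F
t=34: vr[F=7168/335] → run F
t=35: (idle)
t=36: (idle)
t=37: (idle)
t=38: (idle)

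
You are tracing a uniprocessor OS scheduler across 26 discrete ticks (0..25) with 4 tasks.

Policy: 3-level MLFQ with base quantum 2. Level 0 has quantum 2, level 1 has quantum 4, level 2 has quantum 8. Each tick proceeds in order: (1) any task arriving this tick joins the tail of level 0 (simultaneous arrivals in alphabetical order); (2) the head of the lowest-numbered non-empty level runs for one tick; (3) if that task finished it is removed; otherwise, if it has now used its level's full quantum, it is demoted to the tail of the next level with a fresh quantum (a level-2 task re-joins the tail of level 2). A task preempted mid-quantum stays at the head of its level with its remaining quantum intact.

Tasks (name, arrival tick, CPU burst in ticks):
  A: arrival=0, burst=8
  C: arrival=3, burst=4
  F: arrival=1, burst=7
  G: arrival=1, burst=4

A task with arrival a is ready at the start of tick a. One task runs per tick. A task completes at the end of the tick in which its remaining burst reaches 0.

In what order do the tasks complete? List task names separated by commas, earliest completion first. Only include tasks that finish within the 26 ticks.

t=0: L0/L1/L2 = A/-/- → run A
t=1: L0/L1/L2 = AFG/-/- → run A
t=2: L0/L1/L2 = FG/A/- → run F
t=3: L0/L1/L2 = FGC/A/- → run F
t=4: L0/L1/L2 = GC/AF/- → run G
t=5: L0/L1/L2 = GC/AF/- → run G
t=6: L0/L1/L2 = C/AFG/- → run C
t=7: L0/L1/L2 = C/AFG/- → run C
t=8: L0/L1/L2 = -/AFGC/- → run A
t=9: L0/L1/L2 = -/AFGC/- → run A
t=10: L0/L1/L2 = -/AFGC/- → run A
t=11: L0/L1/L2 = -/AFGC/- → run A
t=12: L0/L1/L2 = -/FGC/A → run F
t=13: L0/L1/L2 = -/FGC/A → run F
t=14: L0/L1/L2 = -/FGC/A → run F
t=15: L0/L1/L2 = -/FGC/A → run F
t=16: L0/L1/L2 = -/GC/AF → run G
t=17: L0/L1/L2 = -/GC/AF → run G
t=18: L0/L1/L2 = -/C/AF → run C
t=19: L0/L1/L2 = -/C/AF → run C
t=20: L0/L1/L2 = -/-/AF → run A
t=21: L0/L1/L2 = -/-/AF → run A
t=22: L0/L1/L2 = -/-/F → run F
t=23: (idle)
t=24: (idle)
t=25: (idle)

completion order = G, C, A, F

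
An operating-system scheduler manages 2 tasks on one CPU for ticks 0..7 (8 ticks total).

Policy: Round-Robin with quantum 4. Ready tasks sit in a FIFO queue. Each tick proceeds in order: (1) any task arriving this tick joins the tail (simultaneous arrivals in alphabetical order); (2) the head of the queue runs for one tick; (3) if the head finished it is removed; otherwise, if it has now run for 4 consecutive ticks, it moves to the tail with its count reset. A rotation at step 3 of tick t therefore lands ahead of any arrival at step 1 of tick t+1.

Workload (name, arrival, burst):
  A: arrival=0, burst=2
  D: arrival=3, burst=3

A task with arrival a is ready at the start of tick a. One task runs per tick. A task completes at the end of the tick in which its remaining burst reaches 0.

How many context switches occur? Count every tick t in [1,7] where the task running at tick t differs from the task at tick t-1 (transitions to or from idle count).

t=0: queue=[A] q_used=0 → run A
t=1: queue=[A] q_used=1 → run A
t=2: (idle)
t=3: queue=[D] q_used=0 → run D
t=4: queue=[D] q_used=1 → run D
t=5: queue=[D] q_used=2 → run D
t=6: (idle)
t=7: (idle)

context switches = 3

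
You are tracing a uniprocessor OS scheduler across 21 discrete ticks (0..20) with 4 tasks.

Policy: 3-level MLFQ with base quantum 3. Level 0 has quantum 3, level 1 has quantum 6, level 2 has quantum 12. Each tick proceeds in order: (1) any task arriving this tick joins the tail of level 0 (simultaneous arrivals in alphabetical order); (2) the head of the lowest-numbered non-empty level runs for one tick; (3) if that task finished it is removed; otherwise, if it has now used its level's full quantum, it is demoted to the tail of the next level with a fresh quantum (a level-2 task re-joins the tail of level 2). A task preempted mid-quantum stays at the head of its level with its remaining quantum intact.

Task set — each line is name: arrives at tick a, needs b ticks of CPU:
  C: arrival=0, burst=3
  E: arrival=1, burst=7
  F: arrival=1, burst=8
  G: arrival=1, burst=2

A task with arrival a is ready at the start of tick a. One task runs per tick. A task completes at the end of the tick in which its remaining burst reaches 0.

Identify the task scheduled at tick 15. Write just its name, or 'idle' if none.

running at tick 15 = F

t=0: L0/L1/L2 = C/-/- → run C
t=1: L0/L1/L2 = CEFG/-/- → run C
t=2: L0/L1/L2 = CEFG/-/- → run C
t=3: L0/L1/L2 = EFG/-/- → run E
t=4: L0/L1/L2 = EFG/-/- → run E
t=5: L0/L1/L2 = EFG/-/- → run E
t=6: L0/L1/L2 = FG/E/- → run F
t=7: L0/L1/L2 = FG/E/- → run F
t=8: L0/L1/L2 = FG/E/- → run F
t=9: L0/L1/L2 = G/EF/- → run G
t=10: L0/L1/L2 = G/EF/- → run G
t=11: L0/L1/L2 = -/EF/- → run E
t=12: L0/L1/L2 = -/EF/- → run E
t=13: L0/L1/L2 = -/EF/- → run E
t=14: L0/L1/L2 = -/EF/- → run E
t=15: L0/L1/L2 = -/F/- → run F
t=16: L0/L1/L2 = -/F/- → run F
t=17: L0/L1/L2 = -/F/- → run F
t=18: L0/L1/L2 = -/F/- → run F
t=19: L0/L1/L2 = -/F/- → run F
t=20: (idle)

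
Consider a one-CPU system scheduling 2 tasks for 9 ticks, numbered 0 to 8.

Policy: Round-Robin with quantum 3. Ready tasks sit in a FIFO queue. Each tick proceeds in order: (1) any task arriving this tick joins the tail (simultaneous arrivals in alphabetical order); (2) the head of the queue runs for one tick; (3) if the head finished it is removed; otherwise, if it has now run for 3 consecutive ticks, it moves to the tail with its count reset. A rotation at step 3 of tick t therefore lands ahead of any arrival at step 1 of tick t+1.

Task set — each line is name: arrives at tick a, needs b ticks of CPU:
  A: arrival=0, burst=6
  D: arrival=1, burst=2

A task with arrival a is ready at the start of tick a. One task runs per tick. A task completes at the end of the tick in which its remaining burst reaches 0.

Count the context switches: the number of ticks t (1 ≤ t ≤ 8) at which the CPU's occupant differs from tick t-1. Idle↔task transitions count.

context switches = 3

t=0: queue=[A] q_used=0 → run A
t=1: queue=[A,D] q_used=1 → run A
t=2: queue=[A,D] q_used=2 → run A
t=3: queue=[D,A] q_used=0 → run D
t=4: queue=[D,A] q_used=1 → run D
t=5: queue=[A] q_used=0 → run A
t=6: queue=[A] q_used=1 → run A
t=7: queue=[A] q_used=2 → run A
t=8: (idle)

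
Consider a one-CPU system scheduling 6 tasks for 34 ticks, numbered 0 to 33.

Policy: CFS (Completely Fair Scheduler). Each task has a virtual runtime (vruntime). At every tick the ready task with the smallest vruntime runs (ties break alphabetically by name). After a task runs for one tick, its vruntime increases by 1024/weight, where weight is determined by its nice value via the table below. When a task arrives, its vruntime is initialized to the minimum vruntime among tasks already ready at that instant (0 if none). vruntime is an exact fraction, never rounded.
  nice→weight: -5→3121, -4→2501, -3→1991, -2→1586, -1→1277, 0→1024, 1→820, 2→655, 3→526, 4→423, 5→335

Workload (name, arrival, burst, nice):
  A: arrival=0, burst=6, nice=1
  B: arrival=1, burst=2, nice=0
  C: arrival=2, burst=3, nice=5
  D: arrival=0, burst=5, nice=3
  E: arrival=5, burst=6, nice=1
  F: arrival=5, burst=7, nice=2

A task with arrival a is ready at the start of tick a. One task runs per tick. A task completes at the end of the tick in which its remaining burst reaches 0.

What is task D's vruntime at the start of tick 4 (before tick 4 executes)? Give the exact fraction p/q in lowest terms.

vruntime(D, start of tick 4) = 512/263

t=0: vr[A=0 D=0] → run A
t=1: vr[A=256/205 B=0 D=0] → run B
t=2: vr[A=256/205 B=1 C=0 D=0] → run C
t=3: vr[A=256/205 B=1 C=1024/335 D=0] → run D
t=4: vr[A=256/205 B=1 C=1024/335 D=512/263] → run B
t=5: vr[A=256/205 C=1024/335 D=512/263 E=256/205 F=256/205] → run A
t=6: vr[A=512/205 C=1024/335 D=512/263 E=256/205 F=256/205] → run E
t=7: vr[A=512/205 C=1024/335 D=512/263 E=512/205 F=256/205] → run F
t=8: vr[A=512/205 C=1024/335 D=512/263 E=512/205 F=15104/5371] → run D
t=9: vr[A=512/205 C=1024/335 D=1024/263 E=512/205 F=15104/5371] → run A
t=10: vr[A=768/205 C=1024/335 D=1024/263 E=512/205 F=15104/5371] → run E
t=11: vr[A=768/205 C=1024/335 D=1024/263 E=768/205 F=15104/5371] → run F
t=12: vr[A=768/205 C=1024/335 D=1024/263 E=768/205 F=117504/26855] → run C
t=13: vr[A=768/205 C=2048/335 D=1024/263 E=768/205 F=117504/26855] → run A
t=14: vr[A=1024/205 C=2048/335 D=1024/263 E=768/205 F=117504/26855] → run E
t=15: vr[A=1024/205 C=2048/335 D=1024/263 E=1024/205 F=117504/26855] → run D
t=16: vr[A=1024/205 C=2048/335 D=1536/263 E=1024/205 F=117504/26855] → run F
t=17: vr[A=1024/205 C=2048/335 D=1536/263 E=1024/205 F=159488/26855] → run A
t=18: vr[A=256/41 C=2048/335 D=1536/263 E=1024/205 F=159488/26855] → run E
t=19: vr[A=256/41 C=2048/335 D=1536/263 E=256/41 F=159488/26855] → run D
t=20: vr[A=256/41 C=2048/335 D=2048/263 E=256/41 F=159488/26855] → run F
t=21: vr[A=256/41 C=2048/335 D=2048/263 E=256/41 F=201472/26855] → run C
t=22: vr[A=256/41 D=2048/263 E=256/41 F=201472/26855] → run A
t=23: vr[D=2048/263 E=256/41 F=201472/26855] → run E
t=24: vr[D=2048/263 E=1536/205 F=201472/26855] → run E
t=25: vr[D=2048/263 F=201472/26855] → run F
t=26: vr[D=2048/263 F=243456/26855] → run D
t=27: vr[F=243456/26855] → run F
t=28: vr[F=57088/5371] → run F
t=29: (idle)
t=30: (idle)
t=31: (idle)
t=32: (idle)
t=33: (idle)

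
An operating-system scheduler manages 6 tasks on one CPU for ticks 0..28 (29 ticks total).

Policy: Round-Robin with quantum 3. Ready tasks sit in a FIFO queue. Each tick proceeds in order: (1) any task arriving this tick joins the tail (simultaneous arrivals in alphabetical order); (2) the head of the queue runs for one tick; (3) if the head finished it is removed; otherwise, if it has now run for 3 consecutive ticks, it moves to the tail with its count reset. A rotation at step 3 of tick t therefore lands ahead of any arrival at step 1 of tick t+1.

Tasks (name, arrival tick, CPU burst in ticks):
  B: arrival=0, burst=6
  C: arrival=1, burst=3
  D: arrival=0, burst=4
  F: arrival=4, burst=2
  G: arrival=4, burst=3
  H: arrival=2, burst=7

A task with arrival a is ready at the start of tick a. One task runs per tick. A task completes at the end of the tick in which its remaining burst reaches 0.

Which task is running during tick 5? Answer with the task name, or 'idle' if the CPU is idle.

t=0: queue=[B,D] q_used=0 → run B
t=1: queue=[B,D,C] q_used=1 → run B
t=2: queue=[B,D,C,H] q_used=2 → run B
t=3: queue=[D,C,H,B] q_used=0 → run D
t=4: queue=[D,C,H,B,F,G] q_used=1 → run D
t=5: queue=[D,C,H,B,F,G] q_used=2 → run D
t=6: queue=[C,H,B,F,G,D] q_used=0 → run C
t=7: queue=[C,H,B,F,G,D] q_used=1 → run C
t=8: queue=[C,H,B,F,G,D] q_used=2 → run C
t=9: queue=[H,B,F,G,D] q_used=0 → run H
t=10: queue=[H,B,F,G,D] q_used=1 → run H
t=11: queue=[H,B,F,G,D] q_used=2 → run H
t=12: queue=[B,F,G,D,H] q_used=0 → run B
t=13: queue=[B,F,G,D,H] q_used=1 → run B
t=14: queue=[B,F,G,D,H] q_used=2 → run B
t=15: queue=[F,G,D,H] q_used=0 → run F
t=16: queue=[F,G,D,H] q_used=1 → run F
t=17: queue=[G,D,H] q_used=0 → run G
t=18: queue=[G,D,H] q_used=1 → run G
t=19: queue=[G,D,H] q_used=2 → run G
t=20: queue=[D,H] q_used=0 → run D
t=21: queue=[H] q_used=0 → run H
t=22: queue=[H] q_used=1 → run H
t=23: queue=[H] q_used=2 → run H
t=24: queue=[H] q_used=0 → run H
t=25: (idle)
t=26: (idle)
t=27: (idle)
t=28: (idle)

running at tick 5 = D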